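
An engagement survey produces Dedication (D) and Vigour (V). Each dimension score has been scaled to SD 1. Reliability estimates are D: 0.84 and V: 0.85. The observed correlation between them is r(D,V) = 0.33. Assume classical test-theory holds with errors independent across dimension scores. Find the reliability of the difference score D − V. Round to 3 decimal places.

Var(D−V) = 1 + 1 − 2·0.33 = 2 − 0.66 = 1.34.
Because errors are independent across components, Cov(Tᵢ,Tⱼ) = Cov(Xᵢ,Xⱼ); the off-diagonal part of the true-score variance is the same as above.
True-score variance = [0.84 + 0.85] − 0.66 = 1.69 − 0.66 = 1.03.
Reliability = 1.03 / 1.34 = 0.769.

0.769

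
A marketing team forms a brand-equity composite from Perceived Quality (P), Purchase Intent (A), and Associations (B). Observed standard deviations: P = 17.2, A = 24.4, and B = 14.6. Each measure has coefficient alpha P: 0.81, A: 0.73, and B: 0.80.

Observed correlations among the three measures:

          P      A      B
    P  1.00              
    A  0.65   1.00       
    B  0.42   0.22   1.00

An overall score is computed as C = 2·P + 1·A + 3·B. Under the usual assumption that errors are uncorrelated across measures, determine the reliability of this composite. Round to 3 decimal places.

Var(C) = 2²·17.2² + 24.4² + 3²·14.6² + 2·[2·17.2·24.4·0.65 + 6·17.2·14.6·0.42 + 3·24.4·14.6·0.22] = 3697.16 + 2827.05 = 6524.21.
Because errors are independent across components, Cov(Tᵢ,Tⱼ) = Cov(Xᵢ,Xⱼ); the off-diagonal part of the true-score variance is the same as above.
True-score variance = [2²·17.2²·0.81 + 24.4²·0.73 + 3²·14.6²·0.80] + 2827.05 = 2927.89 + 2827.05 = 5754.94.
Reliability = 5754.94 / 6524.21 = 0.882.

0.882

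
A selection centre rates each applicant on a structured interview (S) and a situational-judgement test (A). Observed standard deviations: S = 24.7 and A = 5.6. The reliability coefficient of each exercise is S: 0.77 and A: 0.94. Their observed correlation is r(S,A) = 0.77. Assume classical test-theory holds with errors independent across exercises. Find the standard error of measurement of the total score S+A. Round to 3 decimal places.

Var(total) = 641.45 + 213.013 = 854.463.
True-score variance = 499.248 + 213.013 = 712.26, so reliability = 0.8336.
Error variance = 854.463 − 712.26 = 142.202; SEM = √142.202 = 11.925.

11.925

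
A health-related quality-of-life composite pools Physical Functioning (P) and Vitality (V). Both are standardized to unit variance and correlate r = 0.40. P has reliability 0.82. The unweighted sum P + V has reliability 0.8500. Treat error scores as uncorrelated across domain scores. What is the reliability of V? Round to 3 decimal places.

Var(P+V) = 2 + 2·0.40 = 2.800.
True-score variance = ρ_P + ρ_V + 2·0.40, so 0.8500 = (0.82 + ρ_V + 0.80) / 2.800.
ρ_V = 0.8500·2.800 − 0.82 − 0.80 = 0.760.

0.760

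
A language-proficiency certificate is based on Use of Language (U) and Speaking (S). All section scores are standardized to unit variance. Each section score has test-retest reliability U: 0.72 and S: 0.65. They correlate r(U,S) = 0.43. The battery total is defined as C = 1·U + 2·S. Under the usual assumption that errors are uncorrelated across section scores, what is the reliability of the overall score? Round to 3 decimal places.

Var(C) = 1 + 2² + 2·[2·0.43] = 5 + 1.72 = 6.72.
Under uncorrelated errors the observed covariances equal the true-score covariances, so only the own-variance terms attenuate.
True-score variance = [0.72 + 2²·0.65] + 1.72 = 3.32 + 1.72 = 5.04.
Reliability = 5.04 / 6.72 = 0.750.

0.750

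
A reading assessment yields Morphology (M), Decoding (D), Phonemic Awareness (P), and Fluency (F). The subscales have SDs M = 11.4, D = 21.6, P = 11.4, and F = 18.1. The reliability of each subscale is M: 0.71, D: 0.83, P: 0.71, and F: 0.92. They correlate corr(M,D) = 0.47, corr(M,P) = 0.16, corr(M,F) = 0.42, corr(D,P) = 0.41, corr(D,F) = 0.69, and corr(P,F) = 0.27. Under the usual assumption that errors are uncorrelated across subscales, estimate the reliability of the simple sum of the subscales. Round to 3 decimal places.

Var(M+D+P+F) = 11.4² + 21.6² + 11.4² + 18.1² + 2·[11.4·21.6·0.47 + 11.4·11.4·0.16 + 11.4·18.1·0.42 + 21.6·11.4·0.41 + 21.6·18.1·0.69 + 11.4·18.1·0.27] = 1054.09 + 1299.24 = 2353.33.
Because errors are independent across components, Cov(Tᵢ,Tⱼ) = Cov(Xᵢ,Xⱼ); the off-diagonal part of the true-score variance is the same as above.
True-score variance = [11.4²·0.71 + 21.6²·0.83 + 11.4²·0.71 + 18.1²·0.92] + 1299.24 = 873.189 + 1299.24 = 2172.43.
Reliability = 2172.43 / 2353.33 = 0.923.

0.923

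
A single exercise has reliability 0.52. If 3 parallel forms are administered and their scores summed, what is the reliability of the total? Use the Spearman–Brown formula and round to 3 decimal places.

ρ_k = kρ / (1 + (k−1)ρ) = 3·0.52 / (1 + 2·0.52) = 1.560 / 2.040 = 0.765.

0.765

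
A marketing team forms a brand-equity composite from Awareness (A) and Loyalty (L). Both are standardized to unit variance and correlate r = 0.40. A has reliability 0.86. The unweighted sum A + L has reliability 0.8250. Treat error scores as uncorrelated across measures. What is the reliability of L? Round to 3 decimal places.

0.650

Var(A+L) = 2 + 2·0.40 = 2.800.
True-score variance = ρ_A + ρ_L + 2·0.40, so 0.8250 = (0.86 + ρ_L + 0.80) / 2.800.
ρ_L = 0.8250·2.800 − 0.86 − 0.80 = 0.650.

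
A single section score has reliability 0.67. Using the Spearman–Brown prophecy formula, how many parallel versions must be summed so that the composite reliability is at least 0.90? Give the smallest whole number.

k ≥ ρ*(1−ρ₁)/(ρ₁(1−ρ*)) = 0.90·0.33 / (0.67·0.10) = 4.433.
Smallest integer k = 5.

5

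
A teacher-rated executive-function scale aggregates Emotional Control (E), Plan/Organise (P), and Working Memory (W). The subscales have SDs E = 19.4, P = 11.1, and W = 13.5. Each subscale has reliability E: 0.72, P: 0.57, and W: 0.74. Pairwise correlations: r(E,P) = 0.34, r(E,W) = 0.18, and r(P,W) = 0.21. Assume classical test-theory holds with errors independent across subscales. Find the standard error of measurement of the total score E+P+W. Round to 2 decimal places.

14.34

Var(total) = 681.82 + 303.652 = 985.472.
True-score variance = 476.074 + 303.652 = 779.726, so reliability = 0.7912.
Error variance = 985.472 − 779.726 = 205.746; SEM = √205.746 = 14.34.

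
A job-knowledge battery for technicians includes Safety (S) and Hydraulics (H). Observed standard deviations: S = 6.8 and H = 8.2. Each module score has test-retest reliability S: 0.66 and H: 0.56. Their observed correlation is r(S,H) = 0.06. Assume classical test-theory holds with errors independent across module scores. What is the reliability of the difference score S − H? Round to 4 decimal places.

0.5757

Var(S−H) = 6.8² + 8.2² − 2·6.8·8.2·0.06 = 113.48 − 6.6912 = 106.789.
With uncorrelated errors the cross-covariances are all true-score covariance, so they carry over unchanged; only the diagonal terms shrink to ρᵢσᵢ².
True-score variance = [6.8²·0.66 + 8.2²·0.56] − 6.6912 = 68.1728 − 6.6912 = 61.4816.
Reliability = 61.4816 / 106.789 = 0.5757.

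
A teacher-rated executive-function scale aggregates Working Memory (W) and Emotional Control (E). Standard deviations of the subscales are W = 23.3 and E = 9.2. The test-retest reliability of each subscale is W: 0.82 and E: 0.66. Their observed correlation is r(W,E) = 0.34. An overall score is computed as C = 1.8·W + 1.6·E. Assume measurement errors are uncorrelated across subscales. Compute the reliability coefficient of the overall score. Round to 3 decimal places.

0.837

Var(C) = 1.8²·23.3² + 1.6²·9.2² + 2·[2.88·23.3·9.2·0.34] = 1975.64 + 419.803 = 2395.44.
Under uncorrelated errors the observed covariances equal the true-score covariances, so only the own-variance terms attenuate.
True-score variance = [1.8²·23.3²·0.82 + 1.6²·9.2²·0.66] + 419.803 = 1585.36 + 419.803 = 2005.16.
Reliability = 2005.16 / 2395.44 = 0.837.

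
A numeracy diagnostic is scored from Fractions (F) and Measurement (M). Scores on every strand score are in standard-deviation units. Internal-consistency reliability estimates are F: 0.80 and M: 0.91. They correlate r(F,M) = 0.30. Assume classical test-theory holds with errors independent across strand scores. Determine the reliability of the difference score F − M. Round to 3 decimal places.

Var(F−M) = 1 + 1 − 2·0.30 = 2 − 0.6 = 1.4.
Because errors are independent across components, Cov(Tᵢ,Tⱼ) = Cov(Xᵢ,Xⱼ); the off-diagonal part of the true-score variance is the same as above.
True-score variance = [0.80 + 0.91] − 0.6 = 1.71 − 0.6 = 1.11.
Reliability = 1.11 / 1.4 = 0.793.

0.793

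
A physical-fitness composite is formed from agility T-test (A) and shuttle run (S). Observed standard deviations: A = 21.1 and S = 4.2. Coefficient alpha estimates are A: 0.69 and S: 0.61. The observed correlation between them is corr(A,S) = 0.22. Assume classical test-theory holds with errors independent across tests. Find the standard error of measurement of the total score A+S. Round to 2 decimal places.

12.04

Var(total) = 462.85 + 38.9928 = 501.843.
True-score variance = 317.955 + 38.9928 = 356.948, so reliability = 0.7113.
Error variance = 501.843 − 356.948 = 144.895; SEM = √144.895 = 12.04.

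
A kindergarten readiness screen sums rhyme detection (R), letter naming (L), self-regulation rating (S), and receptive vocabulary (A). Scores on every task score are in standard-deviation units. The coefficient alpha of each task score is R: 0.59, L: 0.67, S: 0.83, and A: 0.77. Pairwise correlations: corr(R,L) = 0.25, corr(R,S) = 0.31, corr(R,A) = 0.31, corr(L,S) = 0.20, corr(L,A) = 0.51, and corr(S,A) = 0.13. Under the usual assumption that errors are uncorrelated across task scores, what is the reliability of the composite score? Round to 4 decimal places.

Var(R+L+S+A) = 4 + 2·[0.25 + 0.31 + 0.31 + 0.20 + 0.51 + 0.13] = 4 + 3.42 = 7.42.
Because errors are independent across components, Cov(Tᵢ,Tⱼ) = Cov(Xᵢ,Xⱼ); the off-diagonal part of the true-score variance is the same as above.
True-score variance = [0.59 + 0.67 + 0.83 + 0.77] + 3.42 = 2.86 + 3.42 = 6.28.
Reliability = 6.28 / 7.42 = 0.8464.

0.8464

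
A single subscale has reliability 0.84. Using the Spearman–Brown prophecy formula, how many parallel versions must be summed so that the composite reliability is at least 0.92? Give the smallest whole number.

k ≥ ρ*(1−ρ₁)/(ρ₁(1−ρ*)) = 0.92·0.16 / (0.84·0.08) = 2.190.
Smallest integer k = 3.

3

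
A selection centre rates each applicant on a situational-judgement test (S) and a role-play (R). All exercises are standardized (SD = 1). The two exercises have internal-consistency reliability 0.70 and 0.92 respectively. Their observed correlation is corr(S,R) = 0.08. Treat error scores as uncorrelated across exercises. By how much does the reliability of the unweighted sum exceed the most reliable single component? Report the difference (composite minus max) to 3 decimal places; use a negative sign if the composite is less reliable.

Var(sum) = 2 + 0.16 = 2.16; true-score variance = 1.62 + 0.16 = 1.78; composite reliability = 0.8241.
Max component reliability = 0.9200.
Difference = 0.8241 − 0.9200 = -0.096.

-0.096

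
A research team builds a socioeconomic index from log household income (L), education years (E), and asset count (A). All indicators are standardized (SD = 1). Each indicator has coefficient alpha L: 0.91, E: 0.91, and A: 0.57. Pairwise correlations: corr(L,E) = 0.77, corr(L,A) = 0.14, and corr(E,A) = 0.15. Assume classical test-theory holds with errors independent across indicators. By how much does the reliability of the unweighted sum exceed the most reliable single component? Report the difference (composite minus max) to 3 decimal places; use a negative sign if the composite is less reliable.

Var(sum) = 3 + 2.12 = 5.12; true-score variance = 2.39 + 2.12 = 4.51; composite reliability = 0.8809.
Max component reliability = 0.9100.
Difference = 0.8809 − 0.9100 = -0.029.

-0.029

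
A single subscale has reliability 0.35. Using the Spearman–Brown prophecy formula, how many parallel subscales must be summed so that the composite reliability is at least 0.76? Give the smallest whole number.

6

k ≥ ρ*(1−ρ₁)/(ρ₁(1−ρ*)) = 0.76·0.65 / (0.35·0.24) = 5.881.
Smallest integer k = 6.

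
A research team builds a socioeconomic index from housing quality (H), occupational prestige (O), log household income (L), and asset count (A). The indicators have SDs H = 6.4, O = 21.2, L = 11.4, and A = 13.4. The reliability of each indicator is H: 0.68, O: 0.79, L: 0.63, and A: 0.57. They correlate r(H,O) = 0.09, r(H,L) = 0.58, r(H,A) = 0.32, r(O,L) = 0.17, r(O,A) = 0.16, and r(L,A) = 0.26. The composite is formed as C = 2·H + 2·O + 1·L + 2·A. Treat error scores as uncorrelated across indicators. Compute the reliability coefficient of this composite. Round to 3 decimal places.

0.802

Var(C) = 2²·6.4² + 2²·21.2² + 11.4² + 2²·13.4² + 2·[4·6.4·21.2·0.09 + 2·6.4·11.4·0.58 + 4·6.4·13.4·0.32 + 2·21.2·11.4·0.17 + 4·21.2·13.4·0.16 + 2·11.4·13.4·0.26] = 2809.8 + 1173.34 = 3983.14.
Because errors are independent across components, Cov(Tᵢ,Tⱼ) = Cov(Xᵢ,Xⱼ); the off-diagonal part of the true-score variance is the same as above.
True-score variance = [2²·6.4²·0.68 + 2²·21.2²·0.79 + 11.4²·0.63 + 2²·13.4²·0.57] + 1173.34 = 2022.91 + 1173.34 = 3196.25.
Reliability = 3196.25 / 3983.14 = 0.802.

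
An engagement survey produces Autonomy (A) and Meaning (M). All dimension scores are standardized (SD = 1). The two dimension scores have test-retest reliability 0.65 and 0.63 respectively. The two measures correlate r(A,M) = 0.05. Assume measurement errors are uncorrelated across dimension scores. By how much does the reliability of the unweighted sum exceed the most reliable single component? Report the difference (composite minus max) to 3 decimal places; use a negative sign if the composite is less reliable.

Var(sum) = 2 + 0.1 = 2.1; true-score variance = 1.28 + 0.1 = 1.38; composite reliability = 0.6571.
Max component reliability = 0.6500.
Difference = 0.6571 − 0.6500 = 0.007.

0.007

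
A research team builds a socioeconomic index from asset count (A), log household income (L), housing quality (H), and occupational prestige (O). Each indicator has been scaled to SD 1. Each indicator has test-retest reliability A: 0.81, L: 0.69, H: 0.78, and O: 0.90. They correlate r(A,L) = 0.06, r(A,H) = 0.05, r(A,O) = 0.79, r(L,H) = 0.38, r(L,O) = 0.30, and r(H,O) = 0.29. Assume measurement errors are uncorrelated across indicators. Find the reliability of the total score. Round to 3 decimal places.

0.894

Var(A+L+H+O) = 4 + 2·[0.06 + 0.05 + 0.79 + 0.38 + 0.30 + 0.29] = 4 + 3.74 = 7.74.
With uncorrelated errors the cross-covariances are all true-score covariance, so they carry over unchanged; only the diagonal terms shrink to ρᵢσᵢ².
True-score variance = [0.81 + 0.69 + 0.78 + 0.90] + 3.74 = 3.18 + 3.74 = 6.92.
Reliability = 6.92 / 7.74 = 0.894.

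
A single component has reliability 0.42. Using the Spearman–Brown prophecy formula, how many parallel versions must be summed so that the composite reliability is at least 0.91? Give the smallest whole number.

k ≥ ρ*(1−ρ₁)/(ρ₁(1−ρ*)) = 0.91·0.58 / (0.42·0.09) = 13.963.
Smallest integer k = 14.

14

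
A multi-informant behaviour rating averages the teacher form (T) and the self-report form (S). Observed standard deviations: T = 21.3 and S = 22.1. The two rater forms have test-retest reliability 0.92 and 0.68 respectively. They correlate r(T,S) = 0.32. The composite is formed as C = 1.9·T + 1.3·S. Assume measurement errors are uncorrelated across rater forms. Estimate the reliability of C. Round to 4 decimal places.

0.8768

Var(C) = 1.9²·21.3² + 1.3²·22.1² + 2·[2.47·21.3·22.1·0.32] = 2463.23 + 744.13 = 3207.36.
Under uncorrelated errors the observed covariances equal the true-score covariances, so only the own-variance terms attenuate.
True-score variance = [1.9²·21.3²·0.92 + 1.3²·22.1²·0.68] + 744.13 = 2068.08 + 744.13 = 2812.21.
Reliability = 2812.21 / 3207.36 = 0.8768.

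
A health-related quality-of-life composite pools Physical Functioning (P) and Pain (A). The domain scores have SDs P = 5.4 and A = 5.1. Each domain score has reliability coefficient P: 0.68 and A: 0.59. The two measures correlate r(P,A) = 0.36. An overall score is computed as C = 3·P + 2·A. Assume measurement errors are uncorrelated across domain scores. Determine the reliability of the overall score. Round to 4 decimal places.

Var(C) = 3²·5.4² + 2²·5.1² + 2·[6·5.4·5.1·0.36] = 366.48 + 118.973 = 485.453.
Under uncorrelated errors the observed covariances equal the true-score covariances, so only the own-variance terms attenuate.
True-score variance = [3²·5.4²·0.68 + 2²·5.1²·0.59] + 118.973 = 239.843 + 118.973 = 358.816.
Reliability = 358.816 / 485.453 = 0.7391.

0.7391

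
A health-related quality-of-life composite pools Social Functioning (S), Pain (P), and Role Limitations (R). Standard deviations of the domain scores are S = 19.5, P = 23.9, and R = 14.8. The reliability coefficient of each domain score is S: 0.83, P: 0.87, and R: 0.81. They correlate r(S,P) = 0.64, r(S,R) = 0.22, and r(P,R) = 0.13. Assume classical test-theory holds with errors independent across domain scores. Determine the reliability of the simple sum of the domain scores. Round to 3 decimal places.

0.909

Var(S+P+R) = 19.5² + 23.9² + 14.8² + 2·[19.5·23.9·0.64 + 19.5·14.8·0.22 + 23.9·14.8·0.13] = 1170.5 + 815.495 = 1986.
Because errors are independent across components, Cov(Tᵢ,Tⱼ) = Cov(Xᵢ,Xⱼ); the off-diagonal part of the true-score variance is the same as above.
True-score variance = [19.5²·0.83 + 23.9²·0.87 + 14.8²·0.81] + 815.495 = 989.983 + 815.495 = 1805.48.
Reliability = 1805.48 / 1986 = 0.909.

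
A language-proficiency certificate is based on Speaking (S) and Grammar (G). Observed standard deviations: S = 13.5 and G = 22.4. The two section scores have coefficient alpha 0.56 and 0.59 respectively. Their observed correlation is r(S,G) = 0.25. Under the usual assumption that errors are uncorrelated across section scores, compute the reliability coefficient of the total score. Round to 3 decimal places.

0.658

Var(S+G) = 13.5² + 22.4² + 2·[13.5·22.4·0.25] = 684.01 + 151.2 = 835.21.
With uncorrelated errors the cross-covariances are all true-score covariance, so they carry over unchanged; only the diagonal terms shrink to ρᵢσᵢ².
True-score variance = [13.5²·0.56 + 22.4²·0.59] + 151.2 = 398.098 + 151.2 = 549.298.
Reliability = 549.298 / 835.21 = 0.658.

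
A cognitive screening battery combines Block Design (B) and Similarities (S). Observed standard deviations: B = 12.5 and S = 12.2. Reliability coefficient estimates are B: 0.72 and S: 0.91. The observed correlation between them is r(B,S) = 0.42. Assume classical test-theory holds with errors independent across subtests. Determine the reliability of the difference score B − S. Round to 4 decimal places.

0.6771

Var(B−S) = 12.5² + 12.2² − 2·12.5·12.2·0.42 = 305.09 − 128.1 = 176.99.
Because errors are independent across components, Cov(Tᵢ,Tⱼ) = Cov(Xᵢ,Xⱼ); the off-diagonal part of the true-score variance is the same as above.
True-score variance = [12.5²·0.72 + 12.2²·0.91] − 128.1 = 247.944 − 128.1 = 119.844.
Reliability = 119.844 / 176.99 = 0.6771.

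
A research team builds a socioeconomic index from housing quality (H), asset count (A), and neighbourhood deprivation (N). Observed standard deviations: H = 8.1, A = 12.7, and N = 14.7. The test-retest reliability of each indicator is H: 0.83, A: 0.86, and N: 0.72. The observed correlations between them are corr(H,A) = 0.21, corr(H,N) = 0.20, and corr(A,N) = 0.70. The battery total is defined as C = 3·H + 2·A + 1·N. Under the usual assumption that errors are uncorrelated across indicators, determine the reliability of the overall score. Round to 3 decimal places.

Var(C) = 3²·8.1² + 2²·12.7² + 14.7² + 2·[6·8.1·12.7·0.21 + 3·8.1·14.7·0.20 + 2·12.7·14.7·0.70] = 1451.74 + 924.848 = 2376.59.
Under uncorrelated errors the observed covariances equal the true-score covariances, so only the own-variance terms attenuate.
True-score variance = [3²·8.1²·0.83 + 2²·12.7²·0.86 + 14.7²·0.72] + 924.848 = 1200.53 + 924.848 = 2125.38.
Reliability = 2125.38 / 2376.59 = 0.894.

0.894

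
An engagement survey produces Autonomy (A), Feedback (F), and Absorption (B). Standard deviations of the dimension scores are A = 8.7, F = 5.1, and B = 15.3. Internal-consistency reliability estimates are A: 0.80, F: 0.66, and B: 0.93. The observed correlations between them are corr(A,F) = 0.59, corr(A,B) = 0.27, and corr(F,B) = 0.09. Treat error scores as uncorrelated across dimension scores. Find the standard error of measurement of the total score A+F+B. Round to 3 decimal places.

6.354

Var(total) = 335.79 + 138.281 = 474.071.
True-score variance = 295.422 + 138.281 = 433.704, so reliability = 0.9148.
Error variance = 474.071 − 433.704 = 40.3677; SEM = √40.3677 = 6.354.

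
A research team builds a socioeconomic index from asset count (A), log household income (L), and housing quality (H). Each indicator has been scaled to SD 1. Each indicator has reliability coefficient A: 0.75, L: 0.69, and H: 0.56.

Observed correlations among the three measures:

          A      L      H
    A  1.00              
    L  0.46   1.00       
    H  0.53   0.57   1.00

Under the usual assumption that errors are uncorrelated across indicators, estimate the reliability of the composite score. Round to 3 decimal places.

Var(A+L+H) = 3 + 2·[0.46 + 0.53 + 0.57] = 3 + 3.12 = 6.12.
With uncorrelated errors the cross-covariances are all true-score covariance, so they carry over unchanged; only the diagonal terms shrink to ρᵢσᵢ².
True-score variance = [0.75 + 0.69 + 0.56] + 3.12 = 2 + 3.12 = 5.12.
Reliability = 5.12 / 6.12 = 0.837.

0.837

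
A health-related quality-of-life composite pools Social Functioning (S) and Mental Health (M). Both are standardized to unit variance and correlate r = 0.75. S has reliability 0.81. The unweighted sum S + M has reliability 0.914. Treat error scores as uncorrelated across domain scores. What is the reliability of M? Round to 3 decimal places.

0.889

Var(S+M) = 2 + 2·0.75 = 3.500.
True-score variance = ρ_S + ρ_M + 2·0.75, so 0.914 = (0.81 + ρ_M + 1.50) / 3.500.
ρ_M = 0.914·3.500 − 0.81 − 1.50 = 0.889.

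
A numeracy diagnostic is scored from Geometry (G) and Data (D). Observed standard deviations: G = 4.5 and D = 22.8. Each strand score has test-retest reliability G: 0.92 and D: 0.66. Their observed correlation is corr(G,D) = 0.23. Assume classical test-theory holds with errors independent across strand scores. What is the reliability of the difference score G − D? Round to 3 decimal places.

Var(G−D) = 4.5² + 22.8² − 2·4.5·22.8·0.23 = 540.09 − 47.196 = 492.894.
Under uncorrelated errors the observed covariances equal the true-score covariances, so only the own-variance terms attenuate.
True-score variance = [4.5²·0.92 + 22.8²·0.66] − 47.196 = 361.724 − 47.196 = 314.528.
Reliability = 314.528 / 492.894 = 0.638.

0.638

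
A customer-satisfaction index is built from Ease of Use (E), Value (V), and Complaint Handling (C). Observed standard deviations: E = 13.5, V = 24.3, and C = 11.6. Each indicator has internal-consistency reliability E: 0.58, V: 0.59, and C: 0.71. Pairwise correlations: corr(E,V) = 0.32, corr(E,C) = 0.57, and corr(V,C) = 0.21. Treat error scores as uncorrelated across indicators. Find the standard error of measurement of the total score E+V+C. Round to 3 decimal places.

Var(total) = 907.3 + 506.866 = 1414.17.
True-score variance = 549.632 + 506.866 = 1056.5, so reliability = 0.7471.
Error variance = 1414.17 − 1056.5 = 357.668; SEM = √357.668 = 18.912.

18.912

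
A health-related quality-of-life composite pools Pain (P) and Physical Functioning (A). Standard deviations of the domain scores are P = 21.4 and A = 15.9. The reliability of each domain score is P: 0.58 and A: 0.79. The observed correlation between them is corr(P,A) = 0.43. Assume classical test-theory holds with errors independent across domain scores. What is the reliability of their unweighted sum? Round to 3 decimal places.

0.755

Var(P+A) = 21.4² + 15.9² + 2·[21.4·15.9·0.43] = 710.77 + 292.624 = 1003.39.
With uncorrelated errors the cross-covariances are all true-score covariance, so they carry over unchanged; only the diagonal terms shrink to ρᵢσᵢ².
True-score variance = [21.4²·0.58 + 15.9²·0.79] + 292.624 = 465.337 + 292.624 = 757.96.
Reliability = 757.96 / 1003.39 = 0.755.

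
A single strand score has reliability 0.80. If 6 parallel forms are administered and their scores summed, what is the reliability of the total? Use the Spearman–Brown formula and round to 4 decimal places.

ρ_k = kρ / (1 + (k−1)ρ) = 6·0.80 / (1 + 5·0.80) = 4.800 / 5.000 = 0.9600.

0.9600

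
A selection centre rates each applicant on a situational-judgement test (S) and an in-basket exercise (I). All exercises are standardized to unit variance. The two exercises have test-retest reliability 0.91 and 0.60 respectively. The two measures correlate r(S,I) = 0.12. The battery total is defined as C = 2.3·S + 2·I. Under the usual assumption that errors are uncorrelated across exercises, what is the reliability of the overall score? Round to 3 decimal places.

Var(C) = 2.3² + 2² + 2·[4.6·0.12] = 9.29 + 1.104 = 10.394.
Under uncorrelated errors the observed covariances equal the true-score covariances, so only the own-variance terms attenuate.
True-score variance = [2.3²·0.91 + 2²·0.60] + 1.104 = 7.2139 + 1.104 = 8.3179.
Reliability = 8.3179 / 10.394 = 0.800.

0.800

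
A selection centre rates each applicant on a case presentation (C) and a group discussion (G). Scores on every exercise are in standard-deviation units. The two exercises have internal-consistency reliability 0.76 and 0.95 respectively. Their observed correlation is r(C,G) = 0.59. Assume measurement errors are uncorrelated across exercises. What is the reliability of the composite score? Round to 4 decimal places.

Var(C+G) = 2 + 2·[0.59] = 2 + 1.18 = 3.18.
Under uncorrelated errors the observed covariances equal the true-score covariances, so only the own-variance terms attenuate.
True-score variance = [0.76 + 0.95] + 1.18 = 1.71 + 1.18 = 2.89.
Reliability = 2.89 / 3.18 = 0.9088.

0.9088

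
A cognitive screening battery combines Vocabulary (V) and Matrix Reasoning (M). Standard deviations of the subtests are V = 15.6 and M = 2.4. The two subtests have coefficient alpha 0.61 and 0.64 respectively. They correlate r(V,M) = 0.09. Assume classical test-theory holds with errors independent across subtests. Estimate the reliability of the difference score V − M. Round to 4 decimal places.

Var(V−M) = 15.6² + 2.4² − 2·15.6·2.4·0.09 = 249.12 − 6.7392 = 242.381.
Under uncorrelated errors the observed covariances equal the true-score covariances, so only the own-variance terms attenuate.
True-score variance = [15.6²·0.61 + 2.4²·0.64] − 6.7392 = 152.136 − 6.7392 = 145.397.
Reliability = 145.397 / 242.381 = 0.5999.

0.5999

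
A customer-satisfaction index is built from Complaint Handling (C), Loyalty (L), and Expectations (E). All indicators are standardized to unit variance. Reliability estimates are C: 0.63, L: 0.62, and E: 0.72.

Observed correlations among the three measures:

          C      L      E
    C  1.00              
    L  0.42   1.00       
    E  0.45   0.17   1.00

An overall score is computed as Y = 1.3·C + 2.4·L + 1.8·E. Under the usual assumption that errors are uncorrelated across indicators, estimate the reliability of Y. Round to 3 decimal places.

0.780

Var(Y) = 1.3² + 2.4² + 1.8² + 2·[3.12·0.42 + 2.34·0.45 + 4.32·0.17] = 10.69 + 6.1956 = 16.8856.
With uncorrelated errors the cross-covariances are all true-score covariance, so they carry over unchanged; only the diagonal terms shrink to ρᵢσᵢ².
True-score variance = [1.3²·0.63 + 2.4²·0.62 + 1.8²·0.72] + 6.1956 = 6.9687 + 6.1956 = 13.1643.
Reliability = 13.1643 / 16.8856 = 0.780.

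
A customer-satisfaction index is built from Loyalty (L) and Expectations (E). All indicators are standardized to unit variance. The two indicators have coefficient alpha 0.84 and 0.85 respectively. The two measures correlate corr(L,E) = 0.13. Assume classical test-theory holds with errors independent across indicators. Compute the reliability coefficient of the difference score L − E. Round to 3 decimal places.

Var(L−E) = 1 + 1 − 2·0.13 = 2 − 0.26 = 1.74.
Because errors are independent across components, Cov(Tᵢ,Tⱼ) = Cov(Xᵢ,Xⱼ); the off-diagonal part of the true-score variance is the same as above.
True-score variance = [0.84 + 0.85] − 0.26 = 1.69 − 0.26 = 1.43.
Reliability = 1.43 / 1.74 = 0.822.

0.822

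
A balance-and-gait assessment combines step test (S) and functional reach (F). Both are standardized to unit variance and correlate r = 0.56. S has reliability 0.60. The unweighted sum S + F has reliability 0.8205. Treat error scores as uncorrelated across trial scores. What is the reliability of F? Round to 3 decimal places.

0.840

Var(S+F) = 2 + 2·0.56 = 3.120.
True-score variance = ρ_S + ρ_F + 2·0.56, so 0.8205 = (0.60 + ρ_F + 1.12) / 3.120.
ρ_F = 0.8205·3.120 − 0.60 − 1.12 = 0.840.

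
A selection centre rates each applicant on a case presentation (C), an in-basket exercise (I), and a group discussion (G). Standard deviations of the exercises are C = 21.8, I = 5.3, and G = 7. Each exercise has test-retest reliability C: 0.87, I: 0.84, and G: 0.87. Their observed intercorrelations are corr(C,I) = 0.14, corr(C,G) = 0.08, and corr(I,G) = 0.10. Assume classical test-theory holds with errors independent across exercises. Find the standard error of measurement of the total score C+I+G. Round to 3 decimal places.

Var(total) = 552.33 + 64.1872 = 616.517.
True-score variance = 479.684 + 64.1872 = 543.872, so reliability = 0.8822.
Error variance = 616.517 − 543.872 = 72.6456; SEM = √72.6456 = 8.523.

8.523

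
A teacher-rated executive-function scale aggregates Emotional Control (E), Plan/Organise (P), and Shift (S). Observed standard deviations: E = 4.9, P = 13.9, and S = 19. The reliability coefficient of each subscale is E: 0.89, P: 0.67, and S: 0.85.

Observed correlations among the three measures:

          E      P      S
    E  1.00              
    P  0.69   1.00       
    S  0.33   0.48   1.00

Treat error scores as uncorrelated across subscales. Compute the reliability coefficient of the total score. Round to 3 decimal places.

0.878

Var(E+P+S) = 4.9² + 13.9² + 19² + 2·[4.9·13.9·0.69 + 4.9·19·0.33 + 13.9·19·0.48] = 578.22 + 408.974 = 987.194.
Because errors are independent across components, Cov(Tᵢ,Tⱼ) = Cov(Xᵢ,Xⱼ); the off-diagonal part of the true-score variance is the same as above.
True-score variance = [4.9²·0.89 + 13.9²·0.67 + 19²·0.85] + 408.974 = 457.67 + 408.974 = 866.643.
Reliability = 866.643 / 987.194 = 0.878.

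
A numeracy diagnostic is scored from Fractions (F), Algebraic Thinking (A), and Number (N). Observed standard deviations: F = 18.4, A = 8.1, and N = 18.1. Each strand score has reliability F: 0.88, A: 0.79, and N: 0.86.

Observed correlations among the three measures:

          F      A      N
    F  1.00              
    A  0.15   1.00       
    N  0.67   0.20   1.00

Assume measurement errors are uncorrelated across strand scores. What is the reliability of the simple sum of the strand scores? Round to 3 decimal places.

0.922

Var(F+A+N) = 18.4² + 8.1² + 18.1² + 2·[18.4·8.1·0.15 + 18.4·18.1·0.67 + 8.1·18.1·0.20] = 731.78 + 549.63 = 1281.41.
Under uncorrelated errors the observed covariances equal the true-score covariances, so only the own-variance terms attenuate.
True-score variance = [18.4²·0.88 + 8.1²·0.79 + 18.1²·0.86] + 549.63 = 631.509 + 549.63 = 1181.14.
Reliability = 1181.14 / 1281.41 = 0.922.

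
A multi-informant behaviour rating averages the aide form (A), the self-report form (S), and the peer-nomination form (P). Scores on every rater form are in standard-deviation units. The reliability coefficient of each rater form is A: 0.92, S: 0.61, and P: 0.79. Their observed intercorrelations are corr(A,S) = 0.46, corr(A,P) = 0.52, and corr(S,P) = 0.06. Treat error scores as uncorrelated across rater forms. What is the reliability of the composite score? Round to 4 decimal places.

0.8661

Var(A+S+P) = 3 + 2·[0.46 + 0.52 + 0.06] = 3 + 2.08 = 5.08.
Under uncorrelated errors the observed covariances equal the true-score covariances, so only the own-variance terms attenuate.
True-score variance = [0.92 + 0.61 + 0.79] + 2.08 = 2.32 + 2.08 = 4.4.
Reliability = 4.4 / 5.08 = 0.8661.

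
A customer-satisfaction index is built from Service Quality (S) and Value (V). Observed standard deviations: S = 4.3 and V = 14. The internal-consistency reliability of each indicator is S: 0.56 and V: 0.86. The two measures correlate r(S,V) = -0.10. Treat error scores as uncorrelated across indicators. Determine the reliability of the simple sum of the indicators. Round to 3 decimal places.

Var(S+V) = 4.3² + 14² + 2·[4.3·14·(-0.10)] = 214.49 − 12.04 = 202.45.
With uncorrelated errors the cross-covariances are all true-score covariance, so they carry over unchanged; only the diagonal terms shrink to ρᵢσᵢ².
True-score variance = [4.3²·0.56 + 14²·0.86] − 12.04 = 178.914 − 12.04 = 166.874.
Reliability = 166.874 / 202.45 = 0.824.

0.824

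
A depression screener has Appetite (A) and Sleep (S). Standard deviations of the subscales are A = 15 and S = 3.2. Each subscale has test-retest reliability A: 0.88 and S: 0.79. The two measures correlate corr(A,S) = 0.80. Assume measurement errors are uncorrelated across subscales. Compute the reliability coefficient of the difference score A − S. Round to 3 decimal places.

Var(A−S) = 15² + 3.2² − 2·15·3.2·0.80 = 235.24 − 76.8 = 158.44.
Under uncorrelated errors the observed covariances equal the true-score covariances, so only the own-variance terms attenuate.
True-score variance = [15²·0.88 + 3.2²·0.79] − 76.8 = 206.09 − 76.8 = 129.29.
Reliability = 129.29 / 158.44 = 0.816.

0.816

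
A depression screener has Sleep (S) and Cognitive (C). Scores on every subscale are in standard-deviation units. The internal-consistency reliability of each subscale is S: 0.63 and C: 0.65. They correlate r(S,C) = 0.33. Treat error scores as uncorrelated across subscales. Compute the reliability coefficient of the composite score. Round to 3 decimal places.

0.729

Var(S+C) = 2 + 2·[0.33] = 2 + 0.66 = 2.66.
With uncorrelated errors the cross-covariances are all true-score covariance, so they carry over unchanged; only the diagonal terms shrink to ρᵢσᵢ².
True-score variance = [0.63 + 0.65] + 0.66 = 1.28 + 0.66 = 1.94.
Reliability = 1.94 / 2.66 = 0.729.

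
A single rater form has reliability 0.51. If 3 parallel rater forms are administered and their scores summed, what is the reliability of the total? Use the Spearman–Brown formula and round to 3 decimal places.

0.757

ρ_k = kρ / (1 + (k−1)ρ) = 3·0.51 / (1 + 2·0.51) = 1.530 / 2.020 = 0.757.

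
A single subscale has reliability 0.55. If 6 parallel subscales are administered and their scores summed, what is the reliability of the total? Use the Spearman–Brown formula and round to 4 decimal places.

ρ_k = kρ / (1 + (k−1)ρ) = 6·0.55 / (1 + 5·0.55) = 3.300 / 3.750 = 0.8800.

0.8800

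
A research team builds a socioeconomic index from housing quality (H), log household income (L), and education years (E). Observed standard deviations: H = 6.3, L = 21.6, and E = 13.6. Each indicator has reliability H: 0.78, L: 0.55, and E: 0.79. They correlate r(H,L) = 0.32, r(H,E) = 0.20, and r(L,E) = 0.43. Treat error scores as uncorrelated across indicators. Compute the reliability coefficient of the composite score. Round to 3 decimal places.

Var(H+L+E) = 6.3² + 21.6² + 13.6² + 2·[6.3·21.6·0.32 + 6.3·13.6·0.20 + 21.6·13.6·0.43] = 691.21 + 373.997 = 1065.21.
With uncorrelated errors the cross-covariances are all true-score covariance, so they carry over unchanged; only the diagonal terms shrink to ρᵢσᵢ².
True-score variance = [6.3²·0.78 + 21.6²·0.55 + 13.6²·0.79] + 373.997 = 433.685 + 373.997 = 807.681.
Reliability = 807.681 / 1065.21 = 0.758.

0.758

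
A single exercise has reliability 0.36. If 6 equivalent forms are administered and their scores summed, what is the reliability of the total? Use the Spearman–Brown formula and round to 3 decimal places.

ρ_k = kρ / (1 + (k−1)ρ) = 6·0.36 / (1 + 5·0.36) = 2.160 / 2.800 = 0.771.

0.771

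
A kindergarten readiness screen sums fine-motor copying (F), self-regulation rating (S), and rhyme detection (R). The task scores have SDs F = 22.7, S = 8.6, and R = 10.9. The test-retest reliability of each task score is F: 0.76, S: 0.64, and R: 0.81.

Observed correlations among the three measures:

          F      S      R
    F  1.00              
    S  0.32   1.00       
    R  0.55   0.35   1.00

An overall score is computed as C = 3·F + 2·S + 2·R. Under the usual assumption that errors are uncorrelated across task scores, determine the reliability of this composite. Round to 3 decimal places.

0.837

Var(C) = 3²·22.7² + 2²·8.6² + 2²·10.9² + 2·[6·22.7·8.6·0.32 + 6·22.7·10.9·0.55 + 4·8.6·10.9·0.35] = 5408.69 + 2645.15 = 8053.84.
With uncorrelated errors the cross-covariances are all true-score covariance, so they carry over unchanged; only the diagonal terms shrink to ρᵢσᵢ².
True-score variance = [3²·22.7²·0.76 + 2²·8.6²·0.64 + 2²·10.9²·0.81] + 2645.15 = 4098.87 + 2645.15 = 6744.02.
Reliability = 6744.02 / 8053.84 = 0.837.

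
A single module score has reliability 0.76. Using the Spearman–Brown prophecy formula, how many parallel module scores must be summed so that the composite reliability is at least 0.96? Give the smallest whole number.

k ≥ ρ*(1−ρ₁)/(ρ₁(1−ρ*)) = 0.96·0.24 / (0.76·0.04) = 7.579.
Smallest integer k = 8.

8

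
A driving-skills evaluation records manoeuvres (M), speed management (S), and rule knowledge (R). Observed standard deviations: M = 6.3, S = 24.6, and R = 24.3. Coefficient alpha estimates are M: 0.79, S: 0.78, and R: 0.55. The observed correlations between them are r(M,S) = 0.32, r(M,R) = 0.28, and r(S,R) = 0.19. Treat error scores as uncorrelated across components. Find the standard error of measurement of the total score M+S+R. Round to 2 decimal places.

Var(total) = 1235.34 + 412.074 = 1647.41.
True-score variance = 828.149 + 412.074 = 1240.22, so reliability = 0.7528.
Error variance = 1647.41 − 1240.22 = 407.191; SEM = √407.191 = 20.18.

20.18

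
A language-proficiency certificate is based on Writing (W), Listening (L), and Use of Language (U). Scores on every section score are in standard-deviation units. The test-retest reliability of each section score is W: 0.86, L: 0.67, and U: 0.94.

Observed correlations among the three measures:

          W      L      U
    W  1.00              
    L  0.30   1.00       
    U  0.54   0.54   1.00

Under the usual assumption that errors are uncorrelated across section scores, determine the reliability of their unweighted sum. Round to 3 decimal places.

Var(W+L+U) = 3 + 2·[0.30 + 0.54 + 0.54] = 3 + 2.76 = 5.76.
With uncorrelated errors the cross-covariances are all true-score covariance, so they carry over unchanged; only the diagonal terms shrink to ρᵢσᵢ².
True-score variance = [0.86 + 0.67 + 0.94] + 2.76 = 2.47 + 2.76 = 5.23.
Reliability = 5.23 / 5.76 = 0.908.

0.908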